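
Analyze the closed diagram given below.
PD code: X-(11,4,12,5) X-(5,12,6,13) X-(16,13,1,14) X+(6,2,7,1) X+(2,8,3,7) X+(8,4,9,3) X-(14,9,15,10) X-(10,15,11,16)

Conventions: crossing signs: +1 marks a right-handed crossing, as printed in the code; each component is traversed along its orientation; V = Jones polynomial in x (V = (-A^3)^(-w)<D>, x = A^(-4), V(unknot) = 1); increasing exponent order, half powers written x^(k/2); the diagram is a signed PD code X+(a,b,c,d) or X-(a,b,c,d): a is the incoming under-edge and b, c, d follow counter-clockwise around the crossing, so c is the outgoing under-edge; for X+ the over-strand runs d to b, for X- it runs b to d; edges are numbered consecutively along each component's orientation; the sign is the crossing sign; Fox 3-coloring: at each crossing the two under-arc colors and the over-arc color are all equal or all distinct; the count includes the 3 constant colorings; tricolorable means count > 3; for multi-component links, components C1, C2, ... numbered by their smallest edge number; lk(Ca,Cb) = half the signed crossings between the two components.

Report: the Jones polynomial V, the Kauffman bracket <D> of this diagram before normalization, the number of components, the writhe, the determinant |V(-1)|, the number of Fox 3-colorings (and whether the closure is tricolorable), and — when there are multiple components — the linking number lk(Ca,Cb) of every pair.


V = -x^-5 + x^-4 - x^-3 + 2x^-2 - x^-1 + 2 - x
<D> = -A^-10 + 2A^-6 - A^-2 + 2A^2 - A^6 + A^10 - A^14 (w = -2)
1 component over 8 crossings, w = -2
9 Fox colorings among 3^8, |V(-1)| = 9: tricolorable
why: w = -2 (over 8 crossings) is diagram-only; (-A^3)^(2) removes it from V


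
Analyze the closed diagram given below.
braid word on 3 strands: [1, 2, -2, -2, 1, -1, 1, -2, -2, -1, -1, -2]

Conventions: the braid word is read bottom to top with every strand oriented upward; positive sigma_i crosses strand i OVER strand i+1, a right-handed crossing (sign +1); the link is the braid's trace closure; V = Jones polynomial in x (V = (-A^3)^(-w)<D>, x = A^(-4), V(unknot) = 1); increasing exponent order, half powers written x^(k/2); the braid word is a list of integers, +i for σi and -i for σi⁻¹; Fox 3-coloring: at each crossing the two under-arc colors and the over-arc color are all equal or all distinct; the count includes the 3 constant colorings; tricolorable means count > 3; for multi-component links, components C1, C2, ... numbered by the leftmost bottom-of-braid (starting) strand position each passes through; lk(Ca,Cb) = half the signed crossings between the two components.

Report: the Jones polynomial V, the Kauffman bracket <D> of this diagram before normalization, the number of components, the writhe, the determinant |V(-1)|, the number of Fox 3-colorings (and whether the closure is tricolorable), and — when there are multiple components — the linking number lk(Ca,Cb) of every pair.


V = x^-7 - 2x^-6 + 2x^-5 - 3x^-4 + 3x^-3 - 2x^-2 + 2x^-1
<D> = 2A^-8 - 2A^-4 + 3 - 3A^4 + 2A^8 - 2A^12 + A^16 (w = -4)
1 component over 12 crossings, w = -4
9 Fox colorings among 3^12, |V(-1)| = 15: tricolorable
why: |V(-1)| = 15: so tricolorable, since 3 divides 15


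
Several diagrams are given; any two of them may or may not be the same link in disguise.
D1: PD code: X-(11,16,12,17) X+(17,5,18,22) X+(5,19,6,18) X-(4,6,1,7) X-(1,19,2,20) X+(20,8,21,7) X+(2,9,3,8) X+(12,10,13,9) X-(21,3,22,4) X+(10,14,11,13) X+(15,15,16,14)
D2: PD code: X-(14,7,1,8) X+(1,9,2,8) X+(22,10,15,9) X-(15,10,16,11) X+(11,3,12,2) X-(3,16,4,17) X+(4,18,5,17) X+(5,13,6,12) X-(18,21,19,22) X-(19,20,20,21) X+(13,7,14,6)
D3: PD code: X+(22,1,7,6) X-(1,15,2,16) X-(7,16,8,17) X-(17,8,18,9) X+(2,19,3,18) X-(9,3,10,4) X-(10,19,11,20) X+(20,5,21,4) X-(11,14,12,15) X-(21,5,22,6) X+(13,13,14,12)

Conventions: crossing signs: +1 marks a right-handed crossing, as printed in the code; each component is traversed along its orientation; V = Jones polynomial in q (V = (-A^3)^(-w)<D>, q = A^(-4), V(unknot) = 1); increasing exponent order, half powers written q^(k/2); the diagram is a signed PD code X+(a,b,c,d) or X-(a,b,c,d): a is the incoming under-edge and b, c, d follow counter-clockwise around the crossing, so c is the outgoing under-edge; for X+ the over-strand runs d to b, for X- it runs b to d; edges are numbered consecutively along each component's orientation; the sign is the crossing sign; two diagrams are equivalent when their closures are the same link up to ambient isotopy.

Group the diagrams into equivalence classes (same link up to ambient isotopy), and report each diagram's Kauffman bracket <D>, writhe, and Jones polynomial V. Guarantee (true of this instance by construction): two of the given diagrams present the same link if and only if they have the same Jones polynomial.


classes: {D1} | {D2} | {D3}
V(D1) = -q^(-3/2) - 2q^(1/2) + q^(3/2) - q^(5/2) + q^(7/2)  [11 crossings, <D> = -A^-5 + A^-1 - A^3 + 2A^7 + A^15, w = +3]
V(D2) = -q^(1/2) - q^(3/2) - q^(5/2) + q^(9/2)  (w +1, c 11, <D> = -A^-15 + A^-7 + A^-3 + A)
V(D3) = q^(-11/2) - q^(-9/2) + q^(-7/2) - 2q^(-5/2) + q^(-3/2) - 2q^(-1/2)  [11 crossings, <D> = 2A^-7 - A^-3 + 2A - A^5 + A^9 - A^13, w = -3]
note: comparing 3 Jones polynomials yields 3 groups


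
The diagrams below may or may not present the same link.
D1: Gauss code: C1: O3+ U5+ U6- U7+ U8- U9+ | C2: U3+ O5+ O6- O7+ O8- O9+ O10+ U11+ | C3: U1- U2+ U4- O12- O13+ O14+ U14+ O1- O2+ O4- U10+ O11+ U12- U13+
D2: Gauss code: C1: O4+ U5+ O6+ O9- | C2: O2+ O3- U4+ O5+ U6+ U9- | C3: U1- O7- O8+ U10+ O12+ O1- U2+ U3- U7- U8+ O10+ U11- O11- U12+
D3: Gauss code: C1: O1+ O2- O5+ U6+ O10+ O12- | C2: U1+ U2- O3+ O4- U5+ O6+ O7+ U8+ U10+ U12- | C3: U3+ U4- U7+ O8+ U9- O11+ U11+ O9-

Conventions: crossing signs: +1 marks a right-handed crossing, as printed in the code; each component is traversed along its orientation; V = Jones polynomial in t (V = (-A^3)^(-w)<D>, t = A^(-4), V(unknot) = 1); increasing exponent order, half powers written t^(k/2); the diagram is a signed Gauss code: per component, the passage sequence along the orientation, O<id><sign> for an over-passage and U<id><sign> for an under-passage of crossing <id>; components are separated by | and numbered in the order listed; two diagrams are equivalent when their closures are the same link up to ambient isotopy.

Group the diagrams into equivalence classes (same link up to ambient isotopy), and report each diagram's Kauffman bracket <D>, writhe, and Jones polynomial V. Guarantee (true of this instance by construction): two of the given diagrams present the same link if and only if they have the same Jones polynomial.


equivalence classes: {D1, D3} | {D2}
D1 (bracket A^-8 + 2 + A^8; 14 crossings at w = +4): V = t + 2t^3 + t^5
D2 (bracket A^-6 + A^-2 + A^2 + A^6; 12 crossings at w = +2): V = 1 + t + t^2 + t^3
D3 (bracket A^-8 + 2 + A^8; 12 crossings at w = +4): V = t + 2t^3 + t^5
key observation: V(t) takes 2 values over 3 diagrams, fixing the grouping


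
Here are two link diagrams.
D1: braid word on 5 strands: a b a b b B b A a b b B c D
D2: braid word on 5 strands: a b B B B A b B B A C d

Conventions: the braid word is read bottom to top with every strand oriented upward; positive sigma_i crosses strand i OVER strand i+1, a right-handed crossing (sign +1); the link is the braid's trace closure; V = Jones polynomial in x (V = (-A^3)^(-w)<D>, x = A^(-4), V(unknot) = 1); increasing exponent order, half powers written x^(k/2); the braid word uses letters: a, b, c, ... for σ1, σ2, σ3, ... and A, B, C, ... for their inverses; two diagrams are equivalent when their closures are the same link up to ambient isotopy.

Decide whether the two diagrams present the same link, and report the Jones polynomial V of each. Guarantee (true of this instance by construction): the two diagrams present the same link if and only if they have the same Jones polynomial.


equivalent: no
D1 (bracket -A^-10 + A^-6 - A^-2 + A^2 + A^10; 14 crossings at w = +6): V = x^2 + x^4 - x^5 + x^6 - x^7
V(D2) = -x^-4 + x^-3 + x^-1  [12 crossings, <D> = A^-8 + 1 - A^4, w = -4]
observation: 2 classes among 2 diagrams; unequal V(x) rules out equality


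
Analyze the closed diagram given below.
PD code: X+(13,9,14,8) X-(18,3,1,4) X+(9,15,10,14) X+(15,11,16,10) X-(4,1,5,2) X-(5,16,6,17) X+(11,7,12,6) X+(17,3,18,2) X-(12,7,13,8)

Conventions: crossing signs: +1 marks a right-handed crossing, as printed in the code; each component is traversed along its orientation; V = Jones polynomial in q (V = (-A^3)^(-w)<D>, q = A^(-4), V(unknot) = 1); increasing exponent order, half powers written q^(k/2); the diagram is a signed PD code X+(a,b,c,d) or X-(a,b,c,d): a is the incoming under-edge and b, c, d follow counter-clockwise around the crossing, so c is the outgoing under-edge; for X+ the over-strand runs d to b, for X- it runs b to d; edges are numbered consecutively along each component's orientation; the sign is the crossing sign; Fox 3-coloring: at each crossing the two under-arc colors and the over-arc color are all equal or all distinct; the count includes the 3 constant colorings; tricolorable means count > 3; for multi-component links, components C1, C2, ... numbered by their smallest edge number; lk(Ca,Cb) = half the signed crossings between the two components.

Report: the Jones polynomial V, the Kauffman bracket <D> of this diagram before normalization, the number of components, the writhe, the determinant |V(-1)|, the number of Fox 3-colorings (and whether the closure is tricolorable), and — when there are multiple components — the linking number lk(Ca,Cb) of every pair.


V(q) = q + q^3 - q^4
bracket: A^-13 - A^-9 - A^-1, w = +1
1 component, writhe +1, over 9 crossings
det 3, colorings 9 of 3^9 — tricolorable
observation: |V(-1)| = 3: so tricolorable, since 3 divides 3


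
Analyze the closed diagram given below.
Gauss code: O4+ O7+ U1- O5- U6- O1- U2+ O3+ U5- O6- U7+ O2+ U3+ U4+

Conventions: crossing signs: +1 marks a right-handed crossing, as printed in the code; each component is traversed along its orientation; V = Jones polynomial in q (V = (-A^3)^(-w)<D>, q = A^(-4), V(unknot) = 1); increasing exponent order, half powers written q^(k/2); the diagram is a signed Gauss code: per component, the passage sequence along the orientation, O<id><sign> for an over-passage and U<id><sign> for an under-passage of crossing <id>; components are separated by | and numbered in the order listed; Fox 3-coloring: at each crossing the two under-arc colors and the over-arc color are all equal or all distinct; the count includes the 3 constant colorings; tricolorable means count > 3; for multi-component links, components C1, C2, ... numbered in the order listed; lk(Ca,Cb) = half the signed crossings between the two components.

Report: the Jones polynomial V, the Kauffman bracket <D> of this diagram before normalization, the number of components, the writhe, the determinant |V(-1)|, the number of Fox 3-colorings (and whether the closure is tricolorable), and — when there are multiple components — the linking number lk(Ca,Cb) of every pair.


V = -q^-3 + 2q^-2 - 2q^-1 + 3 - 2q + 2q^2 - q^3
<D> = A^-9 - 2A^-5 + 2A^-1 - 3A^3 + 2A^7 - 2A^11 + A^15 (w = +1)
1 component over 7 crossings, w = +1
3 Fox colorings among 3^7, |V(-1)| = 13: not tricolorable
why: det 13 = |V(-1)|; not divisible by 3, so not tricolorable


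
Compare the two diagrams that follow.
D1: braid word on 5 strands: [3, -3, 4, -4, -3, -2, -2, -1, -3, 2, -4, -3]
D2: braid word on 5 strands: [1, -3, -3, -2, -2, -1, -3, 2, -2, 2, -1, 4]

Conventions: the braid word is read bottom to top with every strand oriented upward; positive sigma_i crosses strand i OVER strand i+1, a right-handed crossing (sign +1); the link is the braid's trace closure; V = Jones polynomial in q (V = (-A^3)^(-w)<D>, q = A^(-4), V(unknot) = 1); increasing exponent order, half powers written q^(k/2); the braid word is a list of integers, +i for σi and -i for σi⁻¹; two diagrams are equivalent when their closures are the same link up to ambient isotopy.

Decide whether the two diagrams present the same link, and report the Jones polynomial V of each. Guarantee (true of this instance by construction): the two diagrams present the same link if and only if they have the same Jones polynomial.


equivalent: yes
V(D1) = -q^-6 + q^-5 - q^-4 + 2q^-3 - q^-2 + q^-1  (w -6, c 12, <D> = A^-14 - A^-10 + 2A^-6 - A^-2 + A^2 - A^6)
D2 (bracket A^-8 - A^-4 + 2 - A^4 + A^8 - A^12; 12 crossings at w = -4): V = -q^-6 + q^-5 - q^-4 + 2q^-3 - q^-2 + q^-1
why: all 2 diagrams share one V(q), hence one class


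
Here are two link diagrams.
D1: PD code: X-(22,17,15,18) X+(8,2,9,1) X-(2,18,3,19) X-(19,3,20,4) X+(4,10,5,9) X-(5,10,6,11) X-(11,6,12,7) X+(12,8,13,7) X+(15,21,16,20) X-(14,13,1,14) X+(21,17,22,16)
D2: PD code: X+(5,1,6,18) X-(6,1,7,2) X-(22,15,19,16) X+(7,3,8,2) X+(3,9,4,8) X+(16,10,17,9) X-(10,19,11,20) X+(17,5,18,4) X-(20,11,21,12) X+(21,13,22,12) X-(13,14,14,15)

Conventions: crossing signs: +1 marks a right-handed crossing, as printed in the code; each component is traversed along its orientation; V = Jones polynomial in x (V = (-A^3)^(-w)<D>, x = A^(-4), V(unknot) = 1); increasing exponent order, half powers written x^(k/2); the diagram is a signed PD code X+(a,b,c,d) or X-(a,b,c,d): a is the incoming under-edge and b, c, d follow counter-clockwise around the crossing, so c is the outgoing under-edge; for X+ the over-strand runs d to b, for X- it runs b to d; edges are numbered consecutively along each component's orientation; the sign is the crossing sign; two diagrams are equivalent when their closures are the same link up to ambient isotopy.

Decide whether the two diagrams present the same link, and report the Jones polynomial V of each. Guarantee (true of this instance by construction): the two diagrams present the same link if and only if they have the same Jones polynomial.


same link: no
V(D1) = -x^(-5/2) - x^(-1/2)  [11 crossings, <D> = A^-1 + A^7, w = -1]
V(D2) = -x^(-3/2) - 2x^(1/2) + x^(3/2) - x^(5/2) + x^(7/2)  [11 crossings, <D> = -A^-11 + A^-7 - A^-3 + 2A + A^9, w = +1]
insight: 2 values of V(x) split the 2 diagrams


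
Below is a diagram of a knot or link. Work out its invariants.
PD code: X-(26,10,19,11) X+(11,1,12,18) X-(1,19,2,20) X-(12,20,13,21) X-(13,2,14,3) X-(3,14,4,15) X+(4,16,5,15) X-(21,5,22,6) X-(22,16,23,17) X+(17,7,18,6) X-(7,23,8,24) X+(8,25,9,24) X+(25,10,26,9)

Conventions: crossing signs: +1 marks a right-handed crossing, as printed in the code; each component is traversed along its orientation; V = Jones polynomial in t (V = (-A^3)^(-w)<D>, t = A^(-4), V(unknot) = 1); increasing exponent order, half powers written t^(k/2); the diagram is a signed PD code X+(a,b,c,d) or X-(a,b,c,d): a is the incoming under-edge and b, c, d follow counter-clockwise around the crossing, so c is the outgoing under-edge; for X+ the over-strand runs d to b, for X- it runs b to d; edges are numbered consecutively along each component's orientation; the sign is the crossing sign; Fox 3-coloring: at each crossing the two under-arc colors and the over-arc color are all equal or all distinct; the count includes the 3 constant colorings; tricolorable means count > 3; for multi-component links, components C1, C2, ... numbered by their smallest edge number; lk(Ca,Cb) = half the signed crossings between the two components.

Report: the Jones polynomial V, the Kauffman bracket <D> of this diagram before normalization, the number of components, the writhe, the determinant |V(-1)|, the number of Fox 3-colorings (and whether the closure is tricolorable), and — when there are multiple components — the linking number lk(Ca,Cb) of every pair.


Jones polynomial: V(t) = -t^(-9/2) - t^(-5/2) + t^(-3/2) - t^(-1/2)
<D> = A^-7 - A^-3 + A + A^9; writhe -3
components 2, writhe -3 (13 crossings)
linking number lk(C1,C2) = -2
3-colorings: 3 of 3^13, det 4 — not tricolorable
note: w = -3 shifts under R1 moves; the (-A^3)^(3) factor cancels that in V


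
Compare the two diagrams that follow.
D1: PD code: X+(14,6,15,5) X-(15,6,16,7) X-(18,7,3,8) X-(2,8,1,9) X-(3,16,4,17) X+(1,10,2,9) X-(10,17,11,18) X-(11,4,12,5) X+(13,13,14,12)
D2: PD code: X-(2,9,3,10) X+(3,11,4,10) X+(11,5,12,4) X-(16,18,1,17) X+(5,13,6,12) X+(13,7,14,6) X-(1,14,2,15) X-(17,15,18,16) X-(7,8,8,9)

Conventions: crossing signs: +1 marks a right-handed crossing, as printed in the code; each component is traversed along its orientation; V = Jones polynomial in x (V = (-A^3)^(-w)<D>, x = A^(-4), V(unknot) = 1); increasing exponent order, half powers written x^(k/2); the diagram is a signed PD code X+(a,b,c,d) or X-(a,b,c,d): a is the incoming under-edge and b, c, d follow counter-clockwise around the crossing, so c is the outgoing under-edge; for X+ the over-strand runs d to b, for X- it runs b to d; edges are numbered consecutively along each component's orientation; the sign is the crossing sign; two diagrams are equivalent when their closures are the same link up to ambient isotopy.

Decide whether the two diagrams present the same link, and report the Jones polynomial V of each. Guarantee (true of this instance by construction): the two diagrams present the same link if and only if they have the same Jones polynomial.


equivalent: no
V(D1) = x^(-9/2) - x^(-5/2) - x^(-3/2) - x^(-1/2)  (w -3, c 9, <D> = A^-7 + A^-3 + A - A^9)
V(D2) = -x^(-3/2) - 2x^(1/2) + x^(3/2) - x^(5/2) + x^(7/2)  [9 crossings, <D> = -A^-17 + A^-13 - A^-9 + 2A^-5 + A^3, w = -1]
key observation: 2 classes among 2 diagrams; unequal V(x) rules out equality


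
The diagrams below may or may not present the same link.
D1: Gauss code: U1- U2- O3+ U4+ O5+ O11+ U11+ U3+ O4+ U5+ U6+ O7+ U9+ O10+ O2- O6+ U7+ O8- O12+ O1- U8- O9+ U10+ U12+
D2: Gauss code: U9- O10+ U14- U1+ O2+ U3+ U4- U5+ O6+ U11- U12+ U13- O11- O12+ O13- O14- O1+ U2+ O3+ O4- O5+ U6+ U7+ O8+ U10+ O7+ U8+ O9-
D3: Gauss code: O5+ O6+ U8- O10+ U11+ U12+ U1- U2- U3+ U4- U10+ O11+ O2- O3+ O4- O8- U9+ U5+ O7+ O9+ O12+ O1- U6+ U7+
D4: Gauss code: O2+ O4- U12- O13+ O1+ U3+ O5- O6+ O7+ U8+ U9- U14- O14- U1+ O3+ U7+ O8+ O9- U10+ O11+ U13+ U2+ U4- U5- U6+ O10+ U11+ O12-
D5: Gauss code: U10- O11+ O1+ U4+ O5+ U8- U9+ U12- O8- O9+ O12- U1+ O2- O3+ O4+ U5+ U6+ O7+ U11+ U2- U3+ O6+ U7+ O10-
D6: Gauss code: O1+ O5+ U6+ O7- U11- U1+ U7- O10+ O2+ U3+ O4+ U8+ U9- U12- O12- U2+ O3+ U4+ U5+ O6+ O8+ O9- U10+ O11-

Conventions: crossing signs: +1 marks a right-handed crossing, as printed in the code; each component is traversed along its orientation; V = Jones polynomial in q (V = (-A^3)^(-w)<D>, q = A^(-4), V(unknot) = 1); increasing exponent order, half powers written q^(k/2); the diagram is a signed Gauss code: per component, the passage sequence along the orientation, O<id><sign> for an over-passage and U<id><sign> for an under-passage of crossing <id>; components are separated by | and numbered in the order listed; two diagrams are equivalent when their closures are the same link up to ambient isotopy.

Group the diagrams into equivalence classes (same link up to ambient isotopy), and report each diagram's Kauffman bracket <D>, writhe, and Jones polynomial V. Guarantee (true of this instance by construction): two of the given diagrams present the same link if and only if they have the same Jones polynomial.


equivalence classes: {D1, D2, D4, D5, D6} | {D3}
D1 (bracket A^-14 - 2A^-10 + A^-6 - 2A^-2 + 2A^2 + A^10; 12 crossings at w = +6): V = q^2 + 2q^4 - 2q^5 + q^6 - 2q^7 + q^8
V(D2) = q^2 + 2q^4 - 2q^5 + q^6 - 2q^7 + q^8  (w +4, c 14, <D> = A^-20 - 2A^-16 + A^-12 - 2A^-8 + 2A^-4 + A^4)
D3 (bracket -A^-4 + 1 + A^8; 12 crossings at w = +4): V = q + q^3 - q^4
V(D4) = q^2 + 2q^4 - 2q^5 + q^6 - 2q^7 + q^8  [14 crossings, <D> = A^-20 - 2A^-16 + A^-12 - 2A^-8 + 2A^-4 + A^4, w = +4]
V(D5) = q^2 + 2q^4 - 2q^5 + q^6 - 2q^7 + q^8  (w +4, c 12, <D> = A^-20 - 2A^-16 + A^-12 - 2A^-8 + 2A^-4 + A^4)
V(D6) = q^2 + 2q^4 - 2q^5 + q^6 - 2q^7 + q^8  [12 crossings, <D> = A^-20 - 2A^-16 + A^-12 - 2A^-8 + 2A^-4 + A^4, w = +4]
key observation: V(q) takes 2 values over 6 diagrams, fixing the grouping


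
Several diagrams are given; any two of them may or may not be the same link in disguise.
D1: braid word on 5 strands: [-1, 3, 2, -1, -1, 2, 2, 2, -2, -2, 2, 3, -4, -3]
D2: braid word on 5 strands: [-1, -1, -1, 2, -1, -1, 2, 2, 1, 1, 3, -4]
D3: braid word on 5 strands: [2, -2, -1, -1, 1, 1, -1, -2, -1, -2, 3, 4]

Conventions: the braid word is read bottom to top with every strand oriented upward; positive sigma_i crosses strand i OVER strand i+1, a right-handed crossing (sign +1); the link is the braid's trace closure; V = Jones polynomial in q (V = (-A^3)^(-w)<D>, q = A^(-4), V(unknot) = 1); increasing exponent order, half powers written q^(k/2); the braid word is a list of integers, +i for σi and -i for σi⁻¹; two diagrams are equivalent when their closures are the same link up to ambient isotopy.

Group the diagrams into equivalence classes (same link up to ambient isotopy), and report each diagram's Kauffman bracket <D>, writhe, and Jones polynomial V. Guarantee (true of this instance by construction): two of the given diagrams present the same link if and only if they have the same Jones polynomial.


equivalence classes: {D1, D2} | {D3}
D1 (bracket -A^-12 + 2A^-8 - 2A^-4 + 3 - 2A^4 + 2A^8 - A^12; 14 crossings at w = 0): V = -q^-3 + 2q^-2 - 2q^-1 + 3 - 2q + 2q^2 - q^3
V(D2) = -q^-3 + 2q^-2 - 2q^-1 + 3 - 2q + 2q^2 - q^3  [12 crossings, <D> = -A^-12 + 2A^-8 - 2A^-4 + 3 - 2A^4 + 2A^8 - A^12, w = 0]
D3 (bracket A^-2 + A^6 - A^10; 12 crossings at w = -2): V = -q^-4 + q^-3 + q^-1
key observation: 2 classes among 3 diagrams; unequal V(q) rules out equality


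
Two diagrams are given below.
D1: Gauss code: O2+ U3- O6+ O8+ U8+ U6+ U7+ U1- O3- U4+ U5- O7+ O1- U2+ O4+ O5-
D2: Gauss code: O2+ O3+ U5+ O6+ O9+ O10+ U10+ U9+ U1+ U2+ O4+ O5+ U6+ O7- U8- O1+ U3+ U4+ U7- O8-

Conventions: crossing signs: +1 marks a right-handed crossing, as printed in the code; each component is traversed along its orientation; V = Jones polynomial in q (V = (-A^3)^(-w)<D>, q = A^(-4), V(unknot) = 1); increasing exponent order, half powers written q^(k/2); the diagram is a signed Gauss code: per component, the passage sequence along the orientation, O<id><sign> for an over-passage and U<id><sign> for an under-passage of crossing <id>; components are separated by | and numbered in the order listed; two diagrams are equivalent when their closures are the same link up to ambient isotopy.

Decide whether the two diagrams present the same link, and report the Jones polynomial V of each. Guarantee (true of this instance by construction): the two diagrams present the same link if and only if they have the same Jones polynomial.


same link: no
V(D1) = 1  [8 crossings, <D> = A^6, w = +2]
V(D2) = q - q^2 + 2q^3 - q^4 + q^5 - q^6  (w +6, c 10, <D> = -A^-6 + A^-2 - A^2 + 2A^6 - A^10 + A^14)
note: 2 classes among 2 diagrams; unequal V(q) rules out equality


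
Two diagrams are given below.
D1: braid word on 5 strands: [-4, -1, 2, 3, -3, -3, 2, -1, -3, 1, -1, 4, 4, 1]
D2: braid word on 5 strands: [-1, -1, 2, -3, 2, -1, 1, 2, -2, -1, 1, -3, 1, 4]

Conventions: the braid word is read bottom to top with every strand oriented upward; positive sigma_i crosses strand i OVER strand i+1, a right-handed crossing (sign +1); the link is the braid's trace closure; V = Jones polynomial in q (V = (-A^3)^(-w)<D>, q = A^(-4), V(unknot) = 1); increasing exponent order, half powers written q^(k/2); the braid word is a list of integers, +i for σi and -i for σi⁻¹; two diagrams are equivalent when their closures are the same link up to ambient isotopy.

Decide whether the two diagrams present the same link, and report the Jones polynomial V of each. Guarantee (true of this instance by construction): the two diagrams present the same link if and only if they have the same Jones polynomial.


same link: yes
V(D1) = q^-2 - q^-1 + 1 - q + q^2  [14 crossings, <D> = A^-8 - A^-4 + 1 - A^4 + A^8, w = 0]
D2 (bracket A^-8 - A^-4 + 1 - A^4 + A^8; 14 crossings at w = 0): V = q^-2 - q^-1 + 1 - q + q^2
note: Markov moves rewrite D1 (14 crossings) into D2 (14)


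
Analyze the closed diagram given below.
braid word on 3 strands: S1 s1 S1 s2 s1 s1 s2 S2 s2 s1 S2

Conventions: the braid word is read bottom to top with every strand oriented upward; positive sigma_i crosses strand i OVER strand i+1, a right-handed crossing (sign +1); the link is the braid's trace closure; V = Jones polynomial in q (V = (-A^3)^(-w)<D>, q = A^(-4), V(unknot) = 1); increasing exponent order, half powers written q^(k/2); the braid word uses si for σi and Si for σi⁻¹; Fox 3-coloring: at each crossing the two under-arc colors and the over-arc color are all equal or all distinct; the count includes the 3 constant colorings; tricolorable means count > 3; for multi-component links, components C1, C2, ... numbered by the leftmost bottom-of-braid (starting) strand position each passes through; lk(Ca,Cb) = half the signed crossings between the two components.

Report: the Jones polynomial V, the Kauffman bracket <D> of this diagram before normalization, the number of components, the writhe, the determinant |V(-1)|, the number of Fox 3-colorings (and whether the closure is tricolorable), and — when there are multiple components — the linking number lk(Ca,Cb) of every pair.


V(q) = -q^(1/2) - q^(5/2)
bracket: A^-1 + A^7, w = +3
2 components, writhe +3, over 11 crossings
lk(C1,C2) = +1
det 2, colorings 3 of 3^11 — not tricolorable
observation: the 1 component pair carries total linking +1


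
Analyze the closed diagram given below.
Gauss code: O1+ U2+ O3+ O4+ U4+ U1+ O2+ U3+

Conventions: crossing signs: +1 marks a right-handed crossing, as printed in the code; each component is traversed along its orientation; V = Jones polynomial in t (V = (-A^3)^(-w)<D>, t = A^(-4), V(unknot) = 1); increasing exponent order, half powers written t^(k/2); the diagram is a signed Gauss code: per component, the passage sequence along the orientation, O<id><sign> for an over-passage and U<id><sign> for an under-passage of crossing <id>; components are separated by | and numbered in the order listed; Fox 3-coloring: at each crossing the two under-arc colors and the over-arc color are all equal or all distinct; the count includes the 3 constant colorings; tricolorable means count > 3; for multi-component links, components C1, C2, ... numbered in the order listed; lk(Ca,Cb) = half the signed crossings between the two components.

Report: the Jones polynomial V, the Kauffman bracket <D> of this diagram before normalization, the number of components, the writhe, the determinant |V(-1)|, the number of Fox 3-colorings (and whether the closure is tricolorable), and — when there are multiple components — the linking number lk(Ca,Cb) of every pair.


V = t + t^3 - t^4
<D> = -A^-4 + 1 + A^8 (w = +4)
1 component over 4 crossings, w = +4
9 Fox colorings among 3^4, |V(-1)| = 3: tricolorable
why: |V(-1)| = 3: so tricolorable, since 3 divides 3


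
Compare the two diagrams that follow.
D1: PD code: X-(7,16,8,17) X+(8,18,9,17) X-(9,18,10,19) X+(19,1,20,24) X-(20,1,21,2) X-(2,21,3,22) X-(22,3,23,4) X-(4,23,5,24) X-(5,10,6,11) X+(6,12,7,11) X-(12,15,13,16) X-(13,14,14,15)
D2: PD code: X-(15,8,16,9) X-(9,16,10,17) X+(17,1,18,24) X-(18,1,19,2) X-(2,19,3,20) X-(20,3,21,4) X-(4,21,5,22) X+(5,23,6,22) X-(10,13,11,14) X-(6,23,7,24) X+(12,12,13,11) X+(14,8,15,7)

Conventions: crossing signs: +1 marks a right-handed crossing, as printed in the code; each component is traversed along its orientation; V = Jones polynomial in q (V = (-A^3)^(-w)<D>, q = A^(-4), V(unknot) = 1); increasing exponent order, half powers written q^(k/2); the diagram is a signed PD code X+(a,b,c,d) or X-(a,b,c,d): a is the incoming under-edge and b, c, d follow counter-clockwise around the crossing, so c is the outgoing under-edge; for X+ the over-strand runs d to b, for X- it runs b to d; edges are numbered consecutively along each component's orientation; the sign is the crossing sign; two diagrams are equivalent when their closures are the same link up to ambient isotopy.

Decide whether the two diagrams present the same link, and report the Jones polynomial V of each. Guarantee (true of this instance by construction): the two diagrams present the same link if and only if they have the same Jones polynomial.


same link: yes
V(D1) = -q^-4 + q^-3 + q^-1  [12 crossings, <D> = A^-14 + A^-6 - A^-2, w = -6]
V(D2) = -q^-4 + q^-3 + q^-1  (w -4, c 12, <D> = A^-8 + 1 - A^4)
note: from 12 to 12 crossings by R-moves: one link, two diagrams


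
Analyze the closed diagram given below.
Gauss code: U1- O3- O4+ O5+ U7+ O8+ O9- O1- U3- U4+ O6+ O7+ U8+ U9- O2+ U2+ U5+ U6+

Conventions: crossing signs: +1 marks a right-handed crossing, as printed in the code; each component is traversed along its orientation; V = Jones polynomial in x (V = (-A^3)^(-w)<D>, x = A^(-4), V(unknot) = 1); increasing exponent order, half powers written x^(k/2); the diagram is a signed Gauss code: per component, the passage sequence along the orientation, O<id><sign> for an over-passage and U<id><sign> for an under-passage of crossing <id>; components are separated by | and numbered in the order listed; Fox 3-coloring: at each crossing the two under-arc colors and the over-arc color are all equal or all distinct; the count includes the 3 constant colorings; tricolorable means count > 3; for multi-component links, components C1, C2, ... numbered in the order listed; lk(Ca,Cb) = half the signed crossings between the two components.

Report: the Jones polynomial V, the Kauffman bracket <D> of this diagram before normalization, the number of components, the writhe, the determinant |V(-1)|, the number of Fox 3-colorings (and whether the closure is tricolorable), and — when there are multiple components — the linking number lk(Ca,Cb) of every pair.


Jones polynomial: V(x) = 1
<D> = -A^9; writhe +3
components 1, writhe +3 (9 crossings)
3-colorings: 3 of 3^9, det 1 — not tricolorable
note: w = +3 shifts under R1 moves; the (-A^3)^(-3) factor cancels that in V


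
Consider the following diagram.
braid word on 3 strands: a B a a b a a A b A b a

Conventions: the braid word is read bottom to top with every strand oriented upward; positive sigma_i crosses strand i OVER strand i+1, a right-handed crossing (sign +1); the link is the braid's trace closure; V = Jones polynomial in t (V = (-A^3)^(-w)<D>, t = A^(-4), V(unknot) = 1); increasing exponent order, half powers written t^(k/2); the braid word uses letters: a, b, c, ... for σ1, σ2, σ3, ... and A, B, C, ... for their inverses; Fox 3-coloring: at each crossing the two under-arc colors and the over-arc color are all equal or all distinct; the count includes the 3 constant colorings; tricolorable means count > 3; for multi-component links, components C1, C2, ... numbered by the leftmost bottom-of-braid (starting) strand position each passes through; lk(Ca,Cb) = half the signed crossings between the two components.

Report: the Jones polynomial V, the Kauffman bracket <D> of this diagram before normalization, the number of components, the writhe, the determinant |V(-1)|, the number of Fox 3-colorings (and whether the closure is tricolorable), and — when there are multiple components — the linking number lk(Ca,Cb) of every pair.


V(t) = t^2 - t^3 + 3t^4 - 3t^5 + 3t^6 - 3t^7 + 2t^8 - t^9
bracket: -A^-18 + 2A^-14 - 3A^-10 + 3A^-6 - 3A^-2 + 3A^2 - A^6 + A^10, w = +6
1 component, writhe +6, over 12 crossings
det 17, colorings 3 of 3^12 — not tricolorable
observation: w = +6 (over 12 crossings) is diagram-only; (-A^3)^(-6) removes it from V


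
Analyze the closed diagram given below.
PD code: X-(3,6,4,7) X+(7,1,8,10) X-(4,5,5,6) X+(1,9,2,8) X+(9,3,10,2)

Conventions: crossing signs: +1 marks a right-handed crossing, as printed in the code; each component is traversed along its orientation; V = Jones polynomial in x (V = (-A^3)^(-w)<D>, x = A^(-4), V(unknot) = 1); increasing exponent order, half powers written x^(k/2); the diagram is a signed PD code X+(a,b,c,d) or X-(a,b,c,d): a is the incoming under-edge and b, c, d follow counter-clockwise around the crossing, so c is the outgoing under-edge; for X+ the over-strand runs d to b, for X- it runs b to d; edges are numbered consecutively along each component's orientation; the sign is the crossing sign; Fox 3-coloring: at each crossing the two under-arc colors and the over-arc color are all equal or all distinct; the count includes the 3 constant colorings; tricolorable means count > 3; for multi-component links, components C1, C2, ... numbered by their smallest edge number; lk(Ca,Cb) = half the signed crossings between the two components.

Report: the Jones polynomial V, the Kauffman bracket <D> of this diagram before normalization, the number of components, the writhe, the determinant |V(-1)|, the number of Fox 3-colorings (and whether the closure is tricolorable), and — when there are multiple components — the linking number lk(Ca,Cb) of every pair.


V(x) = x + x^3 - x^4
bracket: A^-13 - A^-9 - A^-1, w = +1
1 component, writhe +1, over 5 crossings
det 3, colorings 9 of 3^5 — tricolorable
observation: w = +1 shifts under R1 moves; the (-A^3)^(-1) factor cancels that in V


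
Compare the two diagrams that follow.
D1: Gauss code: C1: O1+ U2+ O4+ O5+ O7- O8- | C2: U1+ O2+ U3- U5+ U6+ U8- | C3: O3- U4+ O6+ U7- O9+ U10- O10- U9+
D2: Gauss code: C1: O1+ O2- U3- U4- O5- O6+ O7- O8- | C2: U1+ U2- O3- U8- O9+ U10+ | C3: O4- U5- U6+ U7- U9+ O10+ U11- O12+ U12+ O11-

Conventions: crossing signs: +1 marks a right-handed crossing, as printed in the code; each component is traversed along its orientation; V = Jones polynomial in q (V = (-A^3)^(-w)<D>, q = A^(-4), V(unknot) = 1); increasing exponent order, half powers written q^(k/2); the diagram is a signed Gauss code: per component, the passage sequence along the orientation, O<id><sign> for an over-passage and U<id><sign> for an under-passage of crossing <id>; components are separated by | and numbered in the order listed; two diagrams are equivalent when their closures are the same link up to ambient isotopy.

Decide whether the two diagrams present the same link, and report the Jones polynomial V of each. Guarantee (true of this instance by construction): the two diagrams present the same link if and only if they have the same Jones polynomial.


equivalent: no
D1 (bracket A^-6 + A^-2 + A^2 + A^6; 10 crossings at w = +2): V = 1 + q + q^2 + q^3
D2 (bracket 2A^-6 + A^2 + A^10; 12 crossings at w = -2): V = q^-4 + q^-2 + 2
key observation: 2 values of V(q) split the 2 diagrams


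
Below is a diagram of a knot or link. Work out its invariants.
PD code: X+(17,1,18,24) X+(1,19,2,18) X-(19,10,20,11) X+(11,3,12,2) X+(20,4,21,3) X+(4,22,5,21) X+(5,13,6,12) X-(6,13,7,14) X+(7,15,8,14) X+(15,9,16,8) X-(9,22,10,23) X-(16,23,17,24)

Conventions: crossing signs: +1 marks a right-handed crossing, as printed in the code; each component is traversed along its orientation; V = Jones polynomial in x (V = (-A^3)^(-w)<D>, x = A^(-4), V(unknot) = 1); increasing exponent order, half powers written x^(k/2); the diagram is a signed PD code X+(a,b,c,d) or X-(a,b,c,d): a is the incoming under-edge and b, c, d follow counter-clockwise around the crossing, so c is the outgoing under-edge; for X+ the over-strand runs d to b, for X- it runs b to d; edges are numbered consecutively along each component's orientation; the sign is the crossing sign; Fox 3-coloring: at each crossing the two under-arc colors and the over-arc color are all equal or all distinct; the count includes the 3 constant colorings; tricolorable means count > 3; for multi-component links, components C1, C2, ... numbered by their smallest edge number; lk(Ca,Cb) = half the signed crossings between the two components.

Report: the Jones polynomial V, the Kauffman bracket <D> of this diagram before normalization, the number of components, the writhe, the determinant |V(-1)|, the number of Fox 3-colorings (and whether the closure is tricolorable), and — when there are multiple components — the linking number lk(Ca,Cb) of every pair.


V = 2x - 2x^2 + 3x^3 - 3x^4 + 2x^5 - 2x^6 + x^7
<D> = A^-16 - 2A^-12 + 2A^-8 - 3A^-4 + 3 - 2A^4 + 2A^8 (w = +4)
1 component over 12 crossings, w = +4
9 Fox colorings among 3^12, |V(-1)| = 15: tricolorable
why: w = +4 shifts under R1 moves; the (-A^3)^(-4) factor cancels that in V


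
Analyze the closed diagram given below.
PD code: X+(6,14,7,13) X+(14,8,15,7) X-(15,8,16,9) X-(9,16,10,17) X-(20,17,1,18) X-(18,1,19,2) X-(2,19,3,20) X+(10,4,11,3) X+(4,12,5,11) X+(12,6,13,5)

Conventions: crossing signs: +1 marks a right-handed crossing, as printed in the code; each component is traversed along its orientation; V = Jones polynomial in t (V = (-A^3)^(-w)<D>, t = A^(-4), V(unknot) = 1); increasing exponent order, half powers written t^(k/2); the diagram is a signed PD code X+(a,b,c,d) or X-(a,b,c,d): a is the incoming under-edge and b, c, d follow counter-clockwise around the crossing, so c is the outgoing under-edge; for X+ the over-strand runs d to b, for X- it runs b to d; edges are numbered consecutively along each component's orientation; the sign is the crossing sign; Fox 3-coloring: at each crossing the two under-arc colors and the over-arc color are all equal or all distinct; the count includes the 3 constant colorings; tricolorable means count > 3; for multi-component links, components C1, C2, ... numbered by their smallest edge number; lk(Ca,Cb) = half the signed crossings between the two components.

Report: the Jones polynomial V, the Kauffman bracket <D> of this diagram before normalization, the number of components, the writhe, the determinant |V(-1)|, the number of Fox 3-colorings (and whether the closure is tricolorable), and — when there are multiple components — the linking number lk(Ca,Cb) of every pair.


Jones polynomial: V(t) = -t^-3 + t^-2 - t^-1 + 3 - t + t^2 - t^3
<D> = -A^-12 + A^-8 - A^-4 + 3 - A^4 + A^8 - A^12; writhe 0
components 1, writhe 0 (10 crossings)
3-colorings: 27 of 3^10, det 9 — tricolorable
note: V is palindromic (span 6, det 9): t -> 1/t fixes it; necessary, not sufficient, for amphichirality


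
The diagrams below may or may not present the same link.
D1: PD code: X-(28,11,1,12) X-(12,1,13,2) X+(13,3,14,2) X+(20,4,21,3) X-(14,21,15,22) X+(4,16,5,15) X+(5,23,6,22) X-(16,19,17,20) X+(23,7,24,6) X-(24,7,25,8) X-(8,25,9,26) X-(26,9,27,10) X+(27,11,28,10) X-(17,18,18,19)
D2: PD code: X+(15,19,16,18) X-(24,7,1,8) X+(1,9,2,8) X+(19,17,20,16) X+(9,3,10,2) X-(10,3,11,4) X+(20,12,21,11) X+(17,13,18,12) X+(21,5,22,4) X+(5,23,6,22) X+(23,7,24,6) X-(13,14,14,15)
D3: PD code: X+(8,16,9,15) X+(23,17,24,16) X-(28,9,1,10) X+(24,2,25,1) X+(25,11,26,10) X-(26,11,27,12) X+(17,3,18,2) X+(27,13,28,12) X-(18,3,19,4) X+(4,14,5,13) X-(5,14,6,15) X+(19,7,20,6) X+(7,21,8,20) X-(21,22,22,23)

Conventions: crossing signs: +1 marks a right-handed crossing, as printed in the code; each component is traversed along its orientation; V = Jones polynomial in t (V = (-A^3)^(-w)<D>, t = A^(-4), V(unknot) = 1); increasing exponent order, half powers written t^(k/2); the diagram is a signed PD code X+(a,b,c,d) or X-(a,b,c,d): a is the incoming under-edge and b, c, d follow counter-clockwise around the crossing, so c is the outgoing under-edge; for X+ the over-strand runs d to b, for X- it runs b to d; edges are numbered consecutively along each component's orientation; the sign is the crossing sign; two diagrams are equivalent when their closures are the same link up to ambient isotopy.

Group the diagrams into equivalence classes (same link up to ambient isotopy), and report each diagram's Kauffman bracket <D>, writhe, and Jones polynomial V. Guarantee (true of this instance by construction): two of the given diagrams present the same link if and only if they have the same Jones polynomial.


equivalence classes: {D1} | {D2} | {D3}
D1 (bracket A^-14 - A^-10 + A^-6 - A^-2 + A^2; 14 crossings at w = -2): V = t^-2 - t^-1 + 1 - t + t^2
V(D2) = t^2 + 2t^4 - 2t^5 + t^6 - 2t^7 + t^8  (w +6, c 12, <D> = A^-14 - 2A^-10 + A^-6 - 2A^-2 + 2A^2 + A^10)
V(D3) = t + t^3 - t^4  (w +4, c 14, <D> = -A^-4 + 1 + A^8)
observation: comparing 3 Jones polynomials yields 3 groups


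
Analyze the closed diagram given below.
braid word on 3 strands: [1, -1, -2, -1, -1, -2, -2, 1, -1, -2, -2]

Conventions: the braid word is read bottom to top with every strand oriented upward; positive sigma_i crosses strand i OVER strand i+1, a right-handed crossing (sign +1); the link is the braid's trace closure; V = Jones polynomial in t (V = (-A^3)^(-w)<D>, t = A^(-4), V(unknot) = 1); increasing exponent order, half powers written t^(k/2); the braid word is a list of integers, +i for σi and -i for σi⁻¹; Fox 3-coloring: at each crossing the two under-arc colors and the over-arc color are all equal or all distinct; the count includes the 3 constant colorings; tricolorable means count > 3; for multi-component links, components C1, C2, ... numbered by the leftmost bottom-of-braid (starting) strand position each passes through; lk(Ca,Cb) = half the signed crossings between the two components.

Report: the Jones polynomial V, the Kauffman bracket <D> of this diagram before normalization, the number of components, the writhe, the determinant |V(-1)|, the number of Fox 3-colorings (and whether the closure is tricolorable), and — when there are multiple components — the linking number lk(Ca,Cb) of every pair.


V = t^(-19/2) - t^(-17/2) + 2t^(-15/2) - 2t^(-13/2) + t^(-11/2) - 2t^(-9/2) - t^(-5/2)
<D> = A^-11 + 2A^-3 - A + 2A^5 - 2A^9 + A^13 - A^17 (w = -7)
2 components over 11 crossings, w = -7
lk(C1,C2): -1
3 Fox colorings among 3^11, |V(-1)| = 10: not tricolorable
why: w = -7 (over 11 crossings) is diagram-only; (-A^3)^(7) removes it from V
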